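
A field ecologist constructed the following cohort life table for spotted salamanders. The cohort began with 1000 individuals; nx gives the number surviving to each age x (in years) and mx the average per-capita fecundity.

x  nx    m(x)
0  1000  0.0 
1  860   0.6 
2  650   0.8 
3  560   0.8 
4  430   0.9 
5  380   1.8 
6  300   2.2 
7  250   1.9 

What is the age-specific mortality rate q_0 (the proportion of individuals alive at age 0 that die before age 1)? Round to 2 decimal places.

0.14

lx = nx/n0 = nx/1000: 1, 0.86, 0.65, 0.56, 0.43, 0.38, 0.3, 0.25
q_0 = (l_0 − l_1) / l_0 = (1 − 0.86) / 1
     = 0.14 / 1 = 0.14 → 0.14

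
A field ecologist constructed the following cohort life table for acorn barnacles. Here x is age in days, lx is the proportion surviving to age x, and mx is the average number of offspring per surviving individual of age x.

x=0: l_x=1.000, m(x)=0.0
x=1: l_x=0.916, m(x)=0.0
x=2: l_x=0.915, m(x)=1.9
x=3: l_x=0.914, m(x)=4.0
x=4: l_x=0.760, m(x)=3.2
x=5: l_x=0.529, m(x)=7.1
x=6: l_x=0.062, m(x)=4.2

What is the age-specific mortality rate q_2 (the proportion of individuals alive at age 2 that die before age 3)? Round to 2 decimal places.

0.00

q_2 = (l_2 − l_3) / l_2 = (0.915 − 0.914) / 0.915
     = 0.001 / 0.915 = 0.001093… → 0.00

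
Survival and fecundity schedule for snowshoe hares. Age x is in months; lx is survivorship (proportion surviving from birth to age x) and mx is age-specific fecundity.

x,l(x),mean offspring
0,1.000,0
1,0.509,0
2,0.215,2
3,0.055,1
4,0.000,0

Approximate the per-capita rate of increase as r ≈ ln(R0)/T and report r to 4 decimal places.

-0.3424

R0 = Σ lx·mx = 0 + 0 + 0.43 + 0.055 + 0 = 0.485
Σ x·lx·mx = 1.025; T = 1.025/0.485 = 2.1134…
r ≈ ln(R0)/T = ln(0.485)/2.1134… = -0.342389… → -0.3424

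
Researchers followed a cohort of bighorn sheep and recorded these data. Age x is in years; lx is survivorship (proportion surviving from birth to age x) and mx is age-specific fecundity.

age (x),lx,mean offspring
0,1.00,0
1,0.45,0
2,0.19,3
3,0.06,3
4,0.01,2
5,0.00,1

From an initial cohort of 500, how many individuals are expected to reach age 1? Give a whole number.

225

Expected survivors = N0 · l_1 = 500 × 0.45 = 225 → 225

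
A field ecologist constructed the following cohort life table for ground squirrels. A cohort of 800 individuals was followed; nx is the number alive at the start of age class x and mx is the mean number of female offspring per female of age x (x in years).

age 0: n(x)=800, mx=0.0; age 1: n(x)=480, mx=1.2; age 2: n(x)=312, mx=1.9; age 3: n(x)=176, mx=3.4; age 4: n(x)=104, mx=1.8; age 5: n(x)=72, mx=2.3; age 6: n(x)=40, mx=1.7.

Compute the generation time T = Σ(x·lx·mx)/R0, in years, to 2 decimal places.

2.53

lx = nx/n0 = nx/800: 1, 0.6, 0.39, 0.22, 0.13, 0.09, 0.05
lx·mx: 0, 0.72, 0.741, 0.748, 0.234, 0.207, 0.085 → R0 = 2.735
x·lx·mx: 0, 0.72, 1.482, 2.244, 0.936, 1.035, 0.51 → Σ = 6.927
T = 6.927 / 2.735 = 2.532724… → 2.53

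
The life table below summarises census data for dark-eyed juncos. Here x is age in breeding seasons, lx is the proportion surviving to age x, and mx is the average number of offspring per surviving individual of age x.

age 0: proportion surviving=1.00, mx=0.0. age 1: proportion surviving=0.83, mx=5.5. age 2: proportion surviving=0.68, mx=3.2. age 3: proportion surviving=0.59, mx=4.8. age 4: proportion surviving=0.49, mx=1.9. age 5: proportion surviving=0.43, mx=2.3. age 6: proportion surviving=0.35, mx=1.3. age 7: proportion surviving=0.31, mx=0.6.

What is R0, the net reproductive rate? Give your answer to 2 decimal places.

lx·mx by age: 0, 4.565, 2.176, 2.832, 0.931, 0.989, 0.455, 0.186
R0 = Σ lx·mx = 12.134 → 12.13

12.13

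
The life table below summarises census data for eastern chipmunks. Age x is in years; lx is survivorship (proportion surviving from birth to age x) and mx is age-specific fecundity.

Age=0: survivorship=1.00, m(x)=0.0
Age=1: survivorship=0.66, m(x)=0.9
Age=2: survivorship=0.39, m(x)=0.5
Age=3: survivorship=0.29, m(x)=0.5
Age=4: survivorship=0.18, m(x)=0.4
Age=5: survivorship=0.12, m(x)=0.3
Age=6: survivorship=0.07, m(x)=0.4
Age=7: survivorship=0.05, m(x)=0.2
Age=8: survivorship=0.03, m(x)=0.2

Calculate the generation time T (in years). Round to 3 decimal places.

2.001

lx·mx: 0, 0.594, 0.195, 0.145, 0.072, 0.036, 0.028, 0.01, 0.006 → R0 = 1.086
x·lx·mx: 0, 0.594, 0.39, 0.435, 0.288, 0.18, 0.168, 0.07, 0.048 → Σ = 2.173
T = 2.173 / 1.086 = 2.000921… → 2.001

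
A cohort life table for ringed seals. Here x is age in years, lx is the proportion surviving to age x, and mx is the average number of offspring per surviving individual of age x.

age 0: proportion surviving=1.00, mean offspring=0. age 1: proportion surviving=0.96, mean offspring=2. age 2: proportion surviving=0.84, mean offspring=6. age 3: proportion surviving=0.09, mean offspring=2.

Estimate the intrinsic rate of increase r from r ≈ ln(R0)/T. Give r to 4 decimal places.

R0 = Σ lx·mx = 0 + 1.92 + 5.04 + 0.18 = 7.14
Σ x·lx·mx = 12.54; T = 12.54/7.14 = 1.7563…
r ≈ ln(R0)/T = ln(7.14)/1.7563… = 1.119234… → 1.1192

1.1192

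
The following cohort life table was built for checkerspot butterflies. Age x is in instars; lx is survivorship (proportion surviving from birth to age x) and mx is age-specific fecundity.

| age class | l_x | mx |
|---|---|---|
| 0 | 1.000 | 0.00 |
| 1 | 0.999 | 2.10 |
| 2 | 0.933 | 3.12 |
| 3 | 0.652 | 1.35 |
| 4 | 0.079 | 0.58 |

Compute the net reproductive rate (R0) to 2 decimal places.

lx·mx by age: 0, 2.0979, 2.91096, 0.8802, 0.04582
R0 = Σ lx·mx = 5.93488 → 5.93

5.93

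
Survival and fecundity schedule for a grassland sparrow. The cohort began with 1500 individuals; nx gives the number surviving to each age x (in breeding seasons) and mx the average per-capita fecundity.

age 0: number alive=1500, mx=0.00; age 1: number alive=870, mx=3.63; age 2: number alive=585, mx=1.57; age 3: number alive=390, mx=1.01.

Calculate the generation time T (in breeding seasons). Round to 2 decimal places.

1.38

lx = nx/n0 = nx/1500: 1, 0.58, 0.39, 0.26
lx·mx: 0, 2.1054, 0.6123, 0.2626 → R0 = 2.9803
x·lx·mx: 0, 2.1054, 1.2246, 0.7878 → Σ = 4.1178
T = 4.1178 / 2.9803 = 1.381673… → 1.38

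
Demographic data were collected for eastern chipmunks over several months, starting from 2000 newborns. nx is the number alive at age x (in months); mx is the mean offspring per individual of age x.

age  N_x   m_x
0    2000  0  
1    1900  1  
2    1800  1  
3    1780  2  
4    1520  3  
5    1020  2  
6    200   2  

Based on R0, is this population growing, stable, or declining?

growing

lx = nx/n0 = nx/2000: 1, 0.95, 0.9, 0.89, 0.76, 0.51, 0.1
R0 = Σ lx·mx = 0 + 0.95 + 0.9 + 1.78 + 2.28 + 1.02 + 0.2 = 7.13
R0 > 1, so the population is growing.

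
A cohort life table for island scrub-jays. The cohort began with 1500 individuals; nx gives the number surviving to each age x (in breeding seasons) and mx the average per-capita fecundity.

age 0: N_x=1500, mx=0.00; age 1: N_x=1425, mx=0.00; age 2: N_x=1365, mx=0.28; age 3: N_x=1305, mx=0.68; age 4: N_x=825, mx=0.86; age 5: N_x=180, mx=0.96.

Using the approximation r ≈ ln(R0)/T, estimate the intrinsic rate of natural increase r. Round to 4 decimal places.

lx = nx/n0 = nx/1500: 1, 0.95, 0.91, 0.87, 0.55, 0.12
R0 = Σ lx·mx = 0 + 0 + 0.2548 + 0.5916 + 0.473 + 0.1152 = 1.4346
Σ x·lx·mx = 4.7524; T = 4.7524/1.4346 = 3.3127…
r ≈ ln(R0)/T = ln(1.4346)/3.3127… = 0.10894… → 0.1089

0.1089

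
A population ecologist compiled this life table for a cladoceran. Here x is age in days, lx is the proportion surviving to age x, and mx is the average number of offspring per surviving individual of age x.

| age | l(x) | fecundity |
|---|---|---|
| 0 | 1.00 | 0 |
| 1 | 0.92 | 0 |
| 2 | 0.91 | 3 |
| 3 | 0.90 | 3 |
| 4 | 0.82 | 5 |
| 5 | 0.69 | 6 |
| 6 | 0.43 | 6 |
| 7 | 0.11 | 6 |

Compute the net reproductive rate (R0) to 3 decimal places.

lx·mx by age: 0, 0, 2.73, 2.7, 4.1, 4.14, 2.58, 0.66
R0 = Σ lx·mx = 16.91 → 16.910

16.910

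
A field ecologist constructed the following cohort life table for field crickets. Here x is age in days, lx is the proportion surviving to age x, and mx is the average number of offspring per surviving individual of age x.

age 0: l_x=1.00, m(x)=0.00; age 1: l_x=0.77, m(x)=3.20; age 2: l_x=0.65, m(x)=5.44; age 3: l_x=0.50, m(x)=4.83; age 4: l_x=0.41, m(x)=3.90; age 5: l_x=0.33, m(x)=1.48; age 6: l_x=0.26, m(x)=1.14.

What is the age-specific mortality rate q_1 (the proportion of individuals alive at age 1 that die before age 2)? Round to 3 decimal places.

0.156

q_1 = (l_1 − l_2) / l_1 = (0.77 − 0.65) / 0.77
     = 0.12 / 0.77 = 0.155844… → 0.156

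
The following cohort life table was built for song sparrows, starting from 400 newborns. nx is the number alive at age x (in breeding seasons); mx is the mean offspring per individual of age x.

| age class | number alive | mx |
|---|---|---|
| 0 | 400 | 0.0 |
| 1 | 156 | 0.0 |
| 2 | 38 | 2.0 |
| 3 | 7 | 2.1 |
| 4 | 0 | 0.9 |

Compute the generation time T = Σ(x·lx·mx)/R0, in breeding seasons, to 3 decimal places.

lx = nx/n0 = nx/400: 1, 0.39, 0.095, 0.0175, 0
lx·mx: 0, 0, 0.19, 0.03675, 0 → R0 = 0.22675
x·lx·mx: 0, 0, 0.38, 0.11025, 0 → Σ = 0.49025
T = 0.49025 / 0.22675 = 2.162073… → 2.162

2.162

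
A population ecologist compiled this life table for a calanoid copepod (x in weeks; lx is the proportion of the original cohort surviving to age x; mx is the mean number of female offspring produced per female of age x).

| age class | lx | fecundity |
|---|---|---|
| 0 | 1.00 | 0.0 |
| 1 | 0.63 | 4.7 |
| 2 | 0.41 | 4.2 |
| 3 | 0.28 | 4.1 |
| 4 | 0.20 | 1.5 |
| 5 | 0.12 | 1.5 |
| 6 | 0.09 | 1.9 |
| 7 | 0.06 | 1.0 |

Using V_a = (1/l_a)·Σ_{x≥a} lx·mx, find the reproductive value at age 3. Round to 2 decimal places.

lx·mx for x ≥ 3: 1.148, 0.3, 0.18, 0.171, 0.06 → sum = 1.859
V_3 = 1.859 / l_3 = 1.859 / 0.28 = 6.639286… → 6.64

6.64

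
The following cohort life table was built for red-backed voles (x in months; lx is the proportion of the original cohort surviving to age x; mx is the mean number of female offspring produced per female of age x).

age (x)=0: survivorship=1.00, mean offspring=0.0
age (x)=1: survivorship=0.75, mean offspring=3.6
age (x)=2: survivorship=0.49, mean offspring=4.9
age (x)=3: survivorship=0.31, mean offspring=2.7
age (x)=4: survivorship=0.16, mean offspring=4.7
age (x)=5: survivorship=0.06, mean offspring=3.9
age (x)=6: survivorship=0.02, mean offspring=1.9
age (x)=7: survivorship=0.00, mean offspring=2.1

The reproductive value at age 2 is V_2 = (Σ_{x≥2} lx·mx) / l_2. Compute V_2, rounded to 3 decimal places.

lx·mx for x ≥ 2: 2.401, 0.837, 0.752, 0.234, 0.038, 0 → sum = 4.262
V_2 = 4.262 / l_2 = 4.262 / 0.49 = 8.697959… → 8.698

8.698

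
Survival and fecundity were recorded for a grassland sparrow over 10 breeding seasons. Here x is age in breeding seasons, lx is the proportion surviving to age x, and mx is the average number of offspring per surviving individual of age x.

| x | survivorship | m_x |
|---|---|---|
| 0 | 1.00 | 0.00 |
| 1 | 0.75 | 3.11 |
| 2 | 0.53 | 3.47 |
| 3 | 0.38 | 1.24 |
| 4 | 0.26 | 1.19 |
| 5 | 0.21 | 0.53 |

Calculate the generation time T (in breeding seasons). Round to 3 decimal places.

lx·mx: 0, 2.3325, 1.8391, 0.4712, 0.3094, 0.1113 → R0 = 5.0635
x·lx·mx: 0, 2.3325, 3.6782, 1.4136, 1.2376, 0.5565 → Σ = 9.2184
T = 9.2184 / 5.0635 = 1.820559… → 1.821

1.821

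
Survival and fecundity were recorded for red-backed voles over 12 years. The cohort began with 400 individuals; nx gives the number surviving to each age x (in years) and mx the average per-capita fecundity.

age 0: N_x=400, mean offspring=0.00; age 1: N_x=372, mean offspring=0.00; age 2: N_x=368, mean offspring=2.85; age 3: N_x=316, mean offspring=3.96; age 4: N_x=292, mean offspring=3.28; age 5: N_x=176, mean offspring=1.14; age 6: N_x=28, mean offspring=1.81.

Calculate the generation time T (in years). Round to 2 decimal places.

3.13

lx = nx/n0 = nx/400: 1, 0.93, 0.92, 0.79, 0.73, 0.44, 0.07
lx·mx: 0, 0, 2.622, 3.1284, 2.3944, 0.5016, 0.1267 → R0 = 8.7731
x·lx·mx: 0, 0, 5.244, 9.3852, 9.5776, 2.508, 0.7602 → Σ = 27.475
T = 27.475 / 8.7731 = 3.131732… → 3.13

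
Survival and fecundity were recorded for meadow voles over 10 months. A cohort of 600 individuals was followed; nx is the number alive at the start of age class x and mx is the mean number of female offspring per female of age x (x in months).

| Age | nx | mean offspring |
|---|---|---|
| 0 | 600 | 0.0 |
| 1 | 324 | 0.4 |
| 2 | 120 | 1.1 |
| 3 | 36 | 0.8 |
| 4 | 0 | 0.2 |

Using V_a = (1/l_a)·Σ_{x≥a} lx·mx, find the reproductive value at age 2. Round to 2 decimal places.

lx = nx/n0 = nx/600: 1, 0.54, 0.2, 0.06, 0
lx·mx for x ≥ 2: 0.22, 0.048, 0 → sum = 0.268
V_2 = 0.268 / l_2 = 0.268 / 0.2 = 1.34 → 1.34

1.34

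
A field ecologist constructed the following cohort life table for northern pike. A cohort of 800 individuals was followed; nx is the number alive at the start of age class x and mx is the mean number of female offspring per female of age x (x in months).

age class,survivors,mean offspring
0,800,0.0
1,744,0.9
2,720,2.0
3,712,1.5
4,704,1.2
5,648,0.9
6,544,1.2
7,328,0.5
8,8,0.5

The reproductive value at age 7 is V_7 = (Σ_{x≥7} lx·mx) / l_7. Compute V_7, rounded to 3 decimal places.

0.512

lx = nx/n0 = nx/800: 1, 0.93, 0.9, 0.89, 0.88, 0.81, 0.68, 0.41, 0.01
lx·mx for x ≥ 7: 0.205, 0.005 → sum = 0.21
V_7 = 0.21 / l_7 = 0.21 / 0.41 = 0.512195… → 0.512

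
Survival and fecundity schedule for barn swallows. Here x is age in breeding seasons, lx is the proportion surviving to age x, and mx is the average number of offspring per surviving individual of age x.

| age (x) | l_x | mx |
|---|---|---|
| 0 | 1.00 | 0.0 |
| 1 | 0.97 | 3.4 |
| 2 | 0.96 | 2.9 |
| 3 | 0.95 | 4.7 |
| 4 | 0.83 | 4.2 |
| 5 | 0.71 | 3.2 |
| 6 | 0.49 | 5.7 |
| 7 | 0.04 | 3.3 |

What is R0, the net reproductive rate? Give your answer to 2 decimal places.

19.23

lx·mx by age: 0, 3.298, 2.784, 4.465, 3.486, 2.272, 2.793, 0.132
R0 = Σ lx·mx = 19.23 → 19.23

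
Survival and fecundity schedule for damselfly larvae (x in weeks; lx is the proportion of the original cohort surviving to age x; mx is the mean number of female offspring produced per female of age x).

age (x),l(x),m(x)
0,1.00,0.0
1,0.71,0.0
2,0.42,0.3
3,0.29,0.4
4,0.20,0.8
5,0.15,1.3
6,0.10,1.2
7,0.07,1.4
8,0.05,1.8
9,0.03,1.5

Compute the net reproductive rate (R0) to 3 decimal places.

0.950

lx·mx by age: 0, 0, 0.126, 0.116, 0.16, 0.195, 0.12, 0.098, 0.09, 0.045
R0 = Σ lx·mx = 0.95 → 0.950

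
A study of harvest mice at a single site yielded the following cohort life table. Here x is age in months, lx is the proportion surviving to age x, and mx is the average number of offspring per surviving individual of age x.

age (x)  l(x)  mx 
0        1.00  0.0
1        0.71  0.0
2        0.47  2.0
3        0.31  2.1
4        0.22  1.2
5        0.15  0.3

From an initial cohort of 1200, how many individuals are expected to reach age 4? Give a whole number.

264

Expected survivors = N0 · l_4 = 1200 × 0.22 = 264 → 264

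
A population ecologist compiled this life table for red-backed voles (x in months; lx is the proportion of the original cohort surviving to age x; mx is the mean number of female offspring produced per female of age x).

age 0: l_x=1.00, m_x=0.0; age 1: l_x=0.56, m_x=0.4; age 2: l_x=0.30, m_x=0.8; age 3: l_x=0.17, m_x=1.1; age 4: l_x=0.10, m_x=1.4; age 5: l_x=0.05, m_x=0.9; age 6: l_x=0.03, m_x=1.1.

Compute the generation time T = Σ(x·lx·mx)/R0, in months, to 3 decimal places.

2.587

lx·mx: 0, 0.224, 0.24, 0.187, 0.14, 0.045, 0.033 → R0 = 0.869
x·lx·mx: 0, 0.224, 0.48, 0.561, 0.56, 0.225, 0.198 → Σ = 2.248
T = 2.248 / 0.869 = 2.586881… → 2.587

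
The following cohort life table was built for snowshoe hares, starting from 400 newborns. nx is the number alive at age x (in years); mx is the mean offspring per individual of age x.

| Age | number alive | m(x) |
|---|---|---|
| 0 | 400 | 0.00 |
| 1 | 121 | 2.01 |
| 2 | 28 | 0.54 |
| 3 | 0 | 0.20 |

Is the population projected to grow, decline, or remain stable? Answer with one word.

lx = nx/n0 = nx/400: 1, 0.3025, 0.07, 0
R0 = Σ lx·mx = 0 + 0.608025 + 0.0378 + 0 = 0.645825
R0 < 1, so the population is declining.

declining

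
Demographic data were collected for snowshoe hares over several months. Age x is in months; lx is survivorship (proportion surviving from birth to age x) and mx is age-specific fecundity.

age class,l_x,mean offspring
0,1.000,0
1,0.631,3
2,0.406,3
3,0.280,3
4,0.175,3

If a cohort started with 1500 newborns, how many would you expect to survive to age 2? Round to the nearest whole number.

Expected survivors = N0 · l_2 = 1500 × 0.406 = 609 → 609

609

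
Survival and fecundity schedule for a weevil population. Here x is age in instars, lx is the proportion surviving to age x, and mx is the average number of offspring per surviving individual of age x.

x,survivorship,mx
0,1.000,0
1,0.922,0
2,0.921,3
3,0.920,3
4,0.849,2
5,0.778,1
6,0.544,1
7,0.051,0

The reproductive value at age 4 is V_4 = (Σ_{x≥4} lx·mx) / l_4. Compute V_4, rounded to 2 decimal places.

3.56

lx·mx for x ≥ 4: 1.698, 0.778, 0.544, 0 → sum = 3.02
V_4 = 3.02 / l_4 = 3.02 / 0.849 = 3.557126… → 3.56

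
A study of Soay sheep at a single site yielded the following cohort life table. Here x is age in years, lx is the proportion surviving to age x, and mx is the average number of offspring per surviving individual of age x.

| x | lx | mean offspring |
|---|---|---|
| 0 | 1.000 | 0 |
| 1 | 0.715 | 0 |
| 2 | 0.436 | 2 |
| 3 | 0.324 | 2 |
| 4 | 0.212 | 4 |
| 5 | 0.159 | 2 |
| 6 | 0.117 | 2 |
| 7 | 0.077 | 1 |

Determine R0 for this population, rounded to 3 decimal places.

lx·mx by age: 0, 0, 0.872, 0.648, 0.848, 0.318, 0.234, 0.077
R0 = Σ lx·mx = 2.997 → 2.997

2.997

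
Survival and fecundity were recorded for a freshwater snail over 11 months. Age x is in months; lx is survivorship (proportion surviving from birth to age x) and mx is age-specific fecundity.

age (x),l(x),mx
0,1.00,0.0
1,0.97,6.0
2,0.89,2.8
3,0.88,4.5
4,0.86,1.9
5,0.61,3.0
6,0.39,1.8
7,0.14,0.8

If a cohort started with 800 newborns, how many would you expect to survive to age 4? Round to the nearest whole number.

688

Expected survivors = N0 · l_4 = 800 × 0.86 = 688 → 688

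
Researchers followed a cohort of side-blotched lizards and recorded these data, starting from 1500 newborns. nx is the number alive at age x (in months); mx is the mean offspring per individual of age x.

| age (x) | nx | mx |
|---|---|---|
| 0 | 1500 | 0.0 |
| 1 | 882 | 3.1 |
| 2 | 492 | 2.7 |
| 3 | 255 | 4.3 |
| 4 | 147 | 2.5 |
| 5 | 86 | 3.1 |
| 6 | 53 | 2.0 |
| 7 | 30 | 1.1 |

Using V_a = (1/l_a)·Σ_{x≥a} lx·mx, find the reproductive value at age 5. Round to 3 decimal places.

lx = nx/n0 = nx/1500: 1, 0.588, 0.328, 0.17, 0.098, 0.05733…, 0.03533…, 0.02
lx·mx for x ≥ 5: 0.177733…, 0.070667…, 0.022 → sum = 0.2704…
V_5 = 0.2704… / l_5 = 0.2704… / 0.057333… = 4.716279… → 4.716

4.716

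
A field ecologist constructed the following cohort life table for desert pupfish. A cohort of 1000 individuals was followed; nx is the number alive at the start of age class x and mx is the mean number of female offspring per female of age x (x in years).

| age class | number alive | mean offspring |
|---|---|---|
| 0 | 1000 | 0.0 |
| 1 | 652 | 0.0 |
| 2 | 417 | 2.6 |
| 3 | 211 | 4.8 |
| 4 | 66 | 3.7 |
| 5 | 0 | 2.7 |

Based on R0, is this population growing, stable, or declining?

lx = nx/n0 = nx/1000: 1, 0.652, 0.417, 0.211, 0.066, 0
R0 = Σ lx·mx = 0 + 0 + 1.0842 + 1.0128 + 0.2442 + 0 = 2.3412
R0 > 1, so the population is growing.

growing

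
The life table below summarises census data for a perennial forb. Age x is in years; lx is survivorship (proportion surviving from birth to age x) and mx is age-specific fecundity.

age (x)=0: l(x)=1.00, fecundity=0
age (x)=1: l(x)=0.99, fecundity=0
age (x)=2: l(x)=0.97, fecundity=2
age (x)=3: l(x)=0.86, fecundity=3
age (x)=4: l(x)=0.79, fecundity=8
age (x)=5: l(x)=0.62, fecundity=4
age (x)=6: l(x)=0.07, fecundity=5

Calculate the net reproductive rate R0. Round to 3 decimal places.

lx·mx by age: 0, 0, 1.94, 2.58, 6.32, 2.48, 0.35
R0 = Σ lx·mx = 13.67 → 13.670

13.670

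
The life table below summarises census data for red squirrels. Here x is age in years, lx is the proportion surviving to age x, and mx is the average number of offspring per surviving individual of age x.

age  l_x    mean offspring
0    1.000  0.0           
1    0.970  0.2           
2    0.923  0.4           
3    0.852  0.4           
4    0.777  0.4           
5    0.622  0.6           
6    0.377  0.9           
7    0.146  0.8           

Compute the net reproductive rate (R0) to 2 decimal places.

2.04

lx·mx by age: 0, 0.194, 0.3692, 0.3408, 0.3108, 0.3732, 0.3393, 0.1168
R0 = Σ lx·mx = 2.0441 → 2.04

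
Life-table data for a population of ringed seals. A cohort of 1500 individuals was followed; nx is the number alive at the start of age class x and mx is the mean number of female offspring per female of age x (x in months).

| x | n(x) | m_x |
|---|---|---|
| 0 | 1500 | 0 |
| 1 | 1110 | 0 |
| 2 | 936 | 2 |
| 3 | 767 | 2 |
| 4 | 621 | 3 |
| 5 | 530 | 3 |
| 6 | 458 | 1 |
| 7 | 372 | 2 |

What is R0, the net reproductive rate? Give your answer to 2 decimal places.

5.37

lx = nx/n0 = nx/1500: 1, 0.74, 0.624, 0.51133…, 0.414, 0.35333…, 0.30533…, 0.248
lx·mx by age: 0, 0, 1.248, 1.022667…, 1.242, 1.06…, 0.305333…, 0.496
R0 = Σ lx·mx = 5.374… → 5.37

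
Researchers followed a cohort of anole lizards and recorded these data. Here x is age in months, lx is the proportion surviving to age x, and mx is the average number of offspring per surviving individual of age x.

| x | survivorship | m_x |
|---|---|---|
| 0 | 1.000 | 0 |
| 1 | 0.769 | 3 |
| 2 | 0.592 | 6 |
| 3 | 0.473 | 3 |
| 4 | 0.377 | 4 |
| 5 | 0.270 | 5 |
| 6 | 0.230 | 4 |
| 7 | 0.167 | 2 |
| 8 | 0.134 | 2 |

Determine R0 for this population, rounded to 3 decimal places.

lx·mx by age: 0, 2.307, 3.552, 1.419, 1.508, 1.35, 0.92, 0.334, 0.268
R0 = Σ lx·mx = 11.658 → 11.658

11.658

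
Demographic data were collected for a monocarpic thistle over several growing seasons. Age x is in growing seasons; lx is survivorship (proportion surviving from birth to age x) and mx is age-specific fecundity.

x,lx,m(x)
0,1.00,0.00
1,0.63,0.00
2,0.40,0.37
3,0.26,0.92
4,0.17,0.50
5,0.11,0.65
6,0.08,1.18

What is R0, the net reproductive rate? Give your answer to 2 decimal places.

lx·mx by age: 0, 0, 0.148, 0.2392, 0.085, 0.0715, 0.0944
R0 = Σ lx·mx = 0.6381 → 0.64

0.64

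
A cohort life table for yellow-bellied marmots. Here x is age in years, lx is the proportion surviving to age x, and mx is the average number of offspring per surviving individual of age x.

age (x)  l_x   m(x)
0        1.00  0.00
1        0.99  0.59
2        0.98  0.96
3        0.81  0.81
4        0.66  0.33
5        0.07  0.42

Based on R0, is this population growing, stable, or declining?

R0 = Σ lx·mx = 0 + 0.5841 + 0.9408 + 0.6561 + 0.2178 + 0.0294 = 2.4282
R0 > 1, so the population is growing.

growing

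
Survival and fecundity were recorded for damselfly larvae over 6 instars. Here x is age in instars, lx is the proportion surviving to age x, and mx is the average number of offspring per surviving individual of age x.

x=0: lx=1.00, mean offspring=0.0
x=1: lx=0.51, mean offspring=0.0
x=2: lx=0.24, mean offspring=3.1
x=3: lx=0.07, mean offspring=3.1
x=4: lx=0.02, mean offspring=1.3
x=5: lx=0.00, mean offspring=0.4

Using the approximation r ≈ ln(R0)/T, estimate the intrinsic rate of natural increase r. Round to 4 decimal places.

R0 = Σ lx·mx = 0 + 0 + 0.744 + 0.217 + 0.026 + 0 = 0.987
Σ x·lx·mx = 2.243; T = 2.243/0.987 = 2.27254…
r ≈ ln(R0)/T = ln(0.987)/2.27254… = -0.005758… → -0.0058

-0.0058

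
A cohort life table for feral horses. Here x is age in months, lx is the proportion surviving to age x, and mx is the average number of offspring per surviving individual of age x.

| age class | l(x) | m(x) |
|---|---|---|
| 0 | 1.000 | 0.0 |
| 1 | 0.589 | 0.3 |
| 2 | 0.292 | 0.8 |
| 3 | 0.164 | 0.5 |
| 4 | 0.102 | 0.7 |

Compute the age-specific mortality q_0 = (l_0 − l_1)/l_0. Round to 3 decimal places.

q_0 = (l_0 − l_1) / l_0 = (1 − 0.589) / 1
     = 0.411 / 1 = 0.411 → 0.411

0.411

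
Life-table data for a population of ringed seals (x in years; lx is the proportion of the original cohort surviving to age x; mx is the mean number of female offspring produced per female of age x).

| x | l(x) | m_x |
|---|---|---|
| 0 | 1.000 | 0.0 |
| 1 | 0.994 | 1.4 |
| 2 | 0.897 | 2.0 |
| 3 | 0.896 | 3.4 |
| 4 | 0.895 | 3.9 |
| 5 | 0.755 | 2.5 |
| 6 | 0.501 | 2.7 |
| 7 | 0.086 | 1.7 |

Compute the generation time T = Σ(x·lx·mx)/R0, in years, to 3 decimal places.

lx·mx: 0, 1.3916, 1.794, 3.0464, 3.4905, 1.8875, 1.3527, 0.1462 → R0 = 13.1089
x·lx·mx: 0, 1.3916, 3.588, 9.1392, 13.962, 9.4375, 8.1162, 1.0234 → Σ = 46.6579
T = 46.6579 / 13.1089 = 3.559254… → 3.559

3.559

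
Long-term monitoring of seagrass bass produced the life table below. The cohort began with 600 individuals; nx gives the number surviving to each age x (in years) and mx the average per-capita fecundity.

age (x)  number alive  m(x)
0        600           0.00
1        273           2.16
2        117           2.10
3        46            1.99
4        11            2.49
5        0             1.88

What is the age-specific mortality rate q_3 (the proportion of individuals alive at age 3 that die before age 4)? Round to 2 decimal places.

0.76

lx = nx/n0 = nx/600: 1, 0.455, 0.195, 0.07667…, 0.01833…, 0
q_3 = (l_3 − l_4) / l_3 = (0.076667… − 0.018333…) / 0.076667…
     = 0.058333… / 0.076667… = 0.76087… → 0.76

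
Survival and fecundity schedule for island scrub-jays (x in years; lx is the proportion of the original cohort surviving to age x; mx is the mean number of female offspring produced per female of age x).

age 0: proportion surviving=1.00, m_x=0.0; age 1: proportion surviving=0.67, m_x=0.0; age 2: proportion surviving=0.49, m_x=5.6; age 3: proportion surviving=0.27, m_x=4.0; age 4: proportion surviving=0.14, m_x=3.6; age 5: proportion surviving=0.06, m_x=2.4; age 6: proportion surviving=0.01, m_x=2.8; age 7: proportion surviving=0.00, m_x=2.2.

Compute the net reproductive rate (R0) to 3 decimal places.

4.500

lx·mx by age: 0, 0, 2.744, 1.08, 0.504, 0.144, 0.028, 0
R0 = Σ lx·mx = 4.5 → 4.500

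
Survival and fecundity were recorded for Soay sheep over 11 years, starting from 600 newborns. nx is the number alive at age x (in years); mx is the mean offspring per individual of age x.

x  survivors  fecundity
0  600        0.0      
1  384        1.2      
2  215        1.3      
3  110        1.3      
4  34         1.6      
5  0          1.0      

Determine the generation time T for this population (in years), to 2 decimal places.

1.78

lx = nx/n0 = nx/600: 1, 0.64, 0.35833…, 0.18333…, 0.05667…, 0
lx·mx: 0, 0.768, 0.465833…, 0.238333…, 0.090667…, 0 → R0 = 1.562833…
x·lx·mx: 0, 0.768, 0.931667…, 0.715…, 0.362667…, 0 → Σ = 2.777333…
T = 2.777333… / 1.562833… = 1.777114… → 1.78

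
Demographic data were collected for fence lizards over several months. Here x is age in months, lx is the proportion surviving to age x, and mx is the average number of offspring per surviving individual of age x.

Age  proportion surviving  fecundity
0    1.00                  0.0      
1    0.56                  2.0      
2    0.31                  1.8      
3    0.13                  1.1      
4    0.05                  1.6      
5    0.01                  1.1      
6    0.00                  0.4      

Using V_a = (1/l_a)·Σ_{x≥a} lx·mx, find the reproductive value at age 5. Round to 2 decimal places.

1.10

lx·mx for x ≥ 5: 0.011, 0 → sum = 0.011
V_5 = 0.011 / l_5 = 0.011 / 0.01 = 1.1 → 1.10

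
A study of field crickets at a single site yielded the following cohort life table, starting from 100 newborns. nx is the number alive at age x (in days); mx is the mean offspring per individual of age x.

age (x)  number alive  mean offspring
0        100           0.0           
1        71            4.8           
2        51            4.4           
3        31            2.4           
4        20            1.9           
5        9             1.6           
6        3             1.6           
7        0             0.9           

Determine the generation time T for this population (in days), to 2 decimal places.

lx = nx/n0 = nx/100: 1, 0.71, 0.51, 0.31, 0.2, 0.09, 0.03, 0
lx·mx: 0, 3.408, 2.244, 0.744, 0.38, 0.144, 0.048, 0 → R0 = 6.968
x·lx·mx: 0, 3.408, 4.488, 2.232, 1.52, 0.72, 0.288, 0 → Σ = 12.656
T = 12.656 / 6.968 = 1.816303… → 1.82

1.82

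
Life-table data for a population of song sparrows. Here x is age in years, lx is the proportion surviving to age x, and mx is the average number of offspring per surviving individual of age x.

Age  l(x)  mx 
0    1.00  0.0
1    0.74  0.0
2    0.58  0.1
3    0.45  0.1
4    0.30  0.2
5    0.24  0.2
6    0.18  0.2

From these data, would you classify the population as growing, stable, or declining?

declining

R0 = Σ lx·mx = 0 + 0 + 0.058 + 0.045 + 0.06 + 0.048 + 0.036 = 0.247
R0 < 1, so the population is declining.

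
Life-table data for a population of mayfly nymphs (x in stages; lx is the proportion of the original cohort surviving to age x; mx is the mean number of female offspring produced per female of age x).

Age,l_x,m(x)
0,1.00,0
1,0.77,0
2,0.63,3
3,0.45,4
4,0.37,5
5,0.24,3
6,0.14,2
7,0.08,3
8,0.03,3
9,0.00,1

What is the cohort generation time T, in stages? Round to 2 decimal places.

lx·mx: 0, 0, 1.89, 1.8, 1.85, 0.72, 0.28, 0.24, 0.09, 0 → R0 = 6.87
x·lx·mx: 0, 0, 3.78, 5.4, 7.4, 3.6, 1.68, 1.68, 0.72, 0 → Σ = 24.26
T = 24.26 / 6.87 = 3.531295… → 3.53

3.53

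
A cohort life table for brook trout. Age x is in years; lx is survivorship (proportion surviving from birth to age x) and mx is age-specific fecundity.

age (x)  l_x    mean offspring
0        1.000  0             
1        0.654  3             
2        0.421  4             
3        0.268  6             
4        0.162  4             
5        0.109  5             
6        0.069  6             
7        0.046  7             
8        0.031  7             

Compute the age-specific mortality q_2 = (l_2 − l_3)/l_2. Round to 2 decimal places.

q_2 = (l_2 − l_3) / l_2 = (0.421 − 0.268) / 0.421
     = 0.153 / 0.421 = 0.36342… → 0.36

0.36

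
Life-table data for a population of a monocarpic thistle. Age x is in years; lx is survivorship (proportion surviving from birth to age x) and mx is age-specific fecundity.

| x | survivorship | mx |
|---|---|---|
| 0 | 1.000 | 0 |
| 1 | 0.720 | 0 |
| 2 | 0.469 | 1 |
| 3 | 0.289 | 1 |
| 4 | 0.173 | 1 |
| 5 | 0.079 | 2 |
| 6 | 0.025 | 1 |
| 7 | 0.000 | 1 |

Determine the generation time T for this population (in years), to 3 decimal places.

3.085

lx·mx: 0, 0, 0.469, 0.289, 0.173, 0.158, 0.025, 0 → R0 = 1.114
x·lx·mx: 0, 0, 0.938, 0.867, 0.692, 0.79, 0.15, 0 → Σ = 3.437
T = 3.437 / 1.114 = 3.085278… → 3.085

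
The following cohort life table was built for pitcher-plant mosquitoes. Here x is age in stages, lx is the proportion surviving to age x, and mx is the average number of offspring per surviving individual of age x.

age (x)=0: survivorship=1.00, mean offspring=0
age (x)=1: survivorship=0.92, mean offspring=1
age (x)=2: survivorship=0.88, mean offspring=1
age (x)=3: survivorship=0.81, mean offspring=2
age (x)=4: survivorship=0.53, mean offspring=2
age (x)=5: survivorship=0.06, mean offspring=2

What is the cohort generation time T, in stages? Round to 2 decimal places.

2.69

lx·mx: 0, 0.92, 0.88, 1.62, 1.06, 0.12 → R0 = 4.6
x·lx·mx: 0, 0.92, 1.76, 4.86, 4.24, 0.6 → Σ = 12.38
T = 12.38 / 4.6 = 2.691304… → 2.69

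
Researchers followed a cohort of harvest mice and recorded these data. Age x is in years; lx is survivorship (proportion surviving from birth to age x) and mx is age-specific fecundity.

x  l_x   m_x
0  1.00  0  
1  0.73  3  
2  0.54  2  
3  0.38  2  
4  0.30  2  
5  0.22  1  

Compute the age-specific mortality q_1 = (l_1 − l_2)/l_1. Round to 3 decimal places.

q_1 = (l_1 − l_2) / l_1 = (0.73 − 0.54) / 0.73
     = 0.19 / 0.73 = 0.260274… → 0.260

0.260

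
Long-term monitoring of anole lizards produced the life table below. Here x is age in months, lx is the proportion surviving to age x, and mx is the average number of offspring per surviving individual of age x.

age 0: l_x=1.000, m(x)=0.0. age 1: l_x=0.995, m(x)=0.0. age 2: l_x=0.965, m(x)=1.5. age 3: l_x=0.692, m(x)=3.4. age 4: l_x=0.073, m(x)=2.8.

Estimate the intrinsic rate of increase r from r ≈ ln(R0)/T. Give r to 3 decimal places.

R0 = Σ lx·mx = 0 + 0 + 1.4475 + 2.3528 + 0.2044 = 4.0047
Σ x·lx·mx = 10.771; T = 10.771/4.0047 = 2.68959…
r ≈ ln(R0)/T = ln(4.0047)/2.68959… = 0.51587… → 0.516

0.516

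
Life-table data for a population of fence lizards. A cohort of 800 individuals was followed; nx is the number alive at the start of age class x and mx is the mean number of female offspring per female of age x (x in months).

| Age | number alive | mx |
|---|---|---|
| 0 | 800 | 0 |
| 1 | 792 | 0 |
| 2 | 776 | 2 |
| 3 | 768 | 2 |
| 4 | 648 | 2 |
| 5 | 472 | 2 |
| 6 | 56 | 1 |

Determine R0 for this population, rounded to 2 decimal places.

lx = nx/n0 = nx/800: 1, 0.99, 0.97, 0.96, 0.81, 0.59, 0.07
lx·mx by age: 0, 0, 1.94, 1.92, 1.62, 1.18, 0.07
R0 = Σ lx·mx = 6.73 → 6.73

6.73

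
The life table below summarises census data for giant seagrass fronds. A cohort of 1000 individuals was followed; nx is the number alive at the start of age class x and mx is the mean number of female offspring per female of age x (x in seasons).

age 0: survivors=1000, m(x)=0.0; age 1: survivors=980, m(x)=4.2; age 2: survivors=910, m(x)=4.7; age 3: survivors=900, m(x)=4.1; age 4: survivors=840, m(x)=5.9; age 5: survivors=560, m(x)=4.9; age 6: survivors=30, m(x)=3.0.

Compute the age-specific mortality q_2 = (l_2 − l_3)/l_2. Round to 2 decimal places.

lx = nx/n0 = nx/1000: 1, 0.98, 0.91, 0.9, 0.84, 0.56, 0.03
q_2 = (l_2 − l_3) / l_2 = (0.91 − 0.9) / 0.91
     = 0.01 / 0.91 = 0.010989… → 0.01

0.01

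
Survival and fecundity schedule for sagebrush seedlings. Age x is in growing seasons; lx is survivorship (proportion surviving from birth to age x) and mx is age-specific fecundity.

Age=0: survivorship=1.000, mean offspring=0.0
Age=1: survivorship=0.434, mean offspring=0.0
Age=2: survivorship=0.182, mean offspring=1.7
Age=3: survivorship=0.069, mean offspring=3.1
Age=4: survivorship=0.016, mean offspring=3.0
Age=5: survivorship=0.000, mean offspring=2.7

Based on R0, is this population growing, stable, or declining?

R0 = Σ lx·mx = 0 + 0 + 0.3094 + 0.2139 + 0.048 + 0 = 0.5713
R0 < 1, so the population is declining.

declining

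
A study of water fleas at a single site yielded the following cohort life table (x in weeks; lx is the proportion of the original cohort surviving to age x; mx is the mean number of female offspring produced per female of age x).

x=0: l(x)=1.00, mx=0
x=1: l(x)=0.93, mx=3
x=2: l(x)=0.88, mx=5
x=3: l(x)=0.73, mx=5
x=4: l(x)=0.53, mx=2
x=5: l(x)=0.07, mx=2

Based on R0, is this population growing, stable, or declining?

R0 = Σ lx·mx = 0 + 2.79 + 4.4 + 3.65 + 1.06 + 0.14 = 12.04
R0 > 1, so the population is growing.

growing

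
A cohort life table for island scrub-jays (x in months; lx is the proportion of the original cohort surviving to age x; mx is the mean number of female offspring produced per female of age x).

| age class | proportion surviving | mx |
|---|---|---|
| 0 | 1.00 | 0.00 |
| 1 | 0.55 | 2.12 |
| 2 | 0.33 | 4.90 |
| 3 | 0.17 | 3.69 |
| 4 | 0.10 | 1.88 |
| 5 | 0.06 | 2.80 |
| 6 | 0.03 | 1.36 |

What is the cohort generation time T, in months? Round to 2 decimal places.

lx·mx: 0, 1.166, 1.617, 0.6273, 0.188, 0.168, 0.0408 → R0 = 3.8071
x·lx·mx: 0, 1.166, 3.234, 1.8819, 0.752, 0.84, 0.2448 → Σ = 8.1187
T = 8.1187 / 3.8071 = 2.132516… → 2.13

2.13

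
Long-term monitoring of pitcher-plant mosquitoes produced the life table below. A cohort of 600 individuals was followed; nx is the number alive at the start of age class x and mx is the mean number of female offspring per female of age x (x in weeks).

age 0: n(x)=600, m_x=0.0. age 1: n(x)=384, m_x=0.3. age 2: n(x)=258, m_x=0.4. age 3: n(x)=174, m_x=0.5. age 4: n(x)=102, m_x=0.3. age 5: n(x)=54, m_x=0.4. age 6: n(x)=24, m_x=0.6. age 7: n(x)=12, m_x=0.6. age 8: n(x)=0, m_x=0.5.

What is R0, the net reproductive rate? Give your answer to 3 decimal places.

lx = nx/n0 = nx/600: 1, 0.64, 0.43, 0.29, 0.17, 0.09, 0.04, 0.02, 0
lx·mx by age: 0, 0.192, 0.172, 0.145, 0.051, 0.036, 0.024, 0.012, 0
R0 = Σ lx·mx = 0.632 → 0.632

0.632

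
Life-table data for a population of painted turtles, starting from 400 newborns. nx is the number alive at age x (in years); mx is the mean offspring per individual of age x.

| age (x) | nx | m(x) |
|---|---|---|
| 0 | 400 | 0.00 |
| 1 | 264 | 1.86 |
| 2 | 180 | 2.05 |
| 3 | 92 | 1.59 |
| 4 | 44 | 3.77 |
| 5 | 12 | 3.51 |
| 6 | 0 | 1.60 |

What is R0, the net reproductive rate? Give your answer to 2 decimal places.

3.04

lx = nx/n0 = nx/400: 1, 0.66, 0.45, 0.23, 0.11, 0.03, 0
lx·mx by age: 0, 1.2276, 0.9225, 0.3657, 0.4147, 0.1053, 0
R0 = Σ lx·mx = 3.0358 → 3.04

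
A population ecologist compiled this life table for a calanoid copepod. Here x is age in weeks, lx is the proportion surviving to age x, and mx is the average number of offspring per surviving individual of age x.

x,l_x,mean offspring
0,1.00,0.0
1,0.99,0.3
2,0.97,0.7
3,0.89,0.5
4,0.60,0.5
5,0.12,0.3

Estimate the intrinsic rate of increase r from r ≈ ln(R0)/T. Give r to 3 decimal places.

R0 = Σ lx·mx = 0 + 0.297 + 0.679 + 0.445 + 0.3 + 0.036 = 1.757
Σ x·lx·mx = 4.37; T = 4.37/1.757 = 2.48719…
r ≈ ln(R0)/T = ln(1.757)/2.48719… = 0.2266… → 0.227

0.227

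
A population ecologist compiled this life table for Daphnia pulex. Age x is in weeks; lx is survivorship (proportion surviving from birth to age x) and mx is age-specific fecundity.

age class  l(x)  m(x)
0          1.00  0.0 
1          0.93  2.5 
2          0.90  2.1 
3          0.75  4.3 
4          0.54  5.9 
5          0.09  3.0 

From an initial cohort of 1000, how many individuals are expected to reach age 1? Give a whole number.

930

Expected survivors = N0 · l_1 = 1000 × 0.93 = 930 → 930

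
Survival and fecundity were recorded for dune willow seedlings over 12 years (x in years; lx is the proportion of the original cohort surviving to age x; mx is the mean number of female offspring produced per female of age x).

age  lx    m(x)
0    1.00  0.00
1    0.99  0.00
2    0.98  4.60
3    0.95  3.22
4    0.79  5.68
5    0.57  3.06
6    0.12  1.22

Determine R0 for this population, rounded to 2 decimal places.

lx·mx by age: 0, 0, 4.508, 3.059, 4.4872, 1.7442, 0.1464
R0 = Σ lx·mx = 13.9448 → 13.94

13.94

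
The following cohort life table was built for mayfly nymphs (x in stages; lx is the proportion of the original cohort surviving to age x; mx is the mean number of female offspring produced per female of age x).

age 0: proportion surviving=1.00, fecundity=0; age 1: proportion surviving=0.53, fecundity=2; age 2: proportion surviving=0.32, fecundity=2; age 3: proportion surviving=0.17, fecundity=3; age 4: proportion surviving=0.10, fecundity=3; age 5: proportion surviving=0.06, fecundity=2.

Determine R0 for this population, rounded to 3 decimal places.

2.630

lx·mx by age: 0, 1.06, 0.64, 0.51, 0.3, 0.12
R0 = Σ lx·mx = 2.63 → 2.630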